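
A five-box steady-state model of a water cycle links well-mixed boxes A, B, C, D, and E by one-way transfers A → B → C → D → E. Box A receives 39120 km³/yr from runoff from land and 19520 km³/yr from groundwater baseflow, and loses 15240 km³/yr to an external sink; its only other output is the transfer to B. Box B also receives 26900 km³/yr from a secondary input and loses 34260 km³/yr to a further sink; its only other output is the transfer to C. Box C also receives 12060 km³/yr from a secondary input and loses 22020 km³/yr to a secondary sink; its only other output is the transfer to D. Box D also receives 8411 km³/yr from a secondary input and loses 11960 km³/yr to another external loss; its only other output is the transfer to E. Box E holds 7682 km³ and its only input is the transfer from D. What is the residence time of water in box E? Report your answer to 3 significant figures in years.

Box A: F(A→B) = (39120 + 19520) − 15240 = 43400 km³/yr.
Box B: F(B→C) = (43400 + 26900) − 34260 = 36040 km³/yr.
Box C: F(C→D) = (36040 + 12060) − 22020 = 26080 km³/yr.
Box D: F(D→E) = (26080 + 8411) − 11960 = 22531 km³/yr.
Box E throughput = its input = 22531 km³/yr; τ = 7682 / 22531 = 0.3410 yr.

0.341 yr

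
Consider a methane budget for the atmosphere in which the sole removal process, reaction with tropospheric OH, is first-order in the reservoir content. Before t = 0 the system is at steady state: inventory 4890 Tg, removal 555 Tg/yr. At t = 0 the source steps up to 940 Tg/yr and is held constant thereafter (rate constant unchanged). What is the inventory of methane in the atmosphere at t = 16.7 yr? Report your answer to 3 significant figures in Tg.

7770 Tg

Residence time τ = M₀/F₀ = 8.811 yr. The eventual steady state is M_∞ = M₀·(F₁/F₀) = 4890 × 940/555 = 8282.2 Tg.
The anomaly ΔM(t) = M(t) − M_∞ decays as ΔM₀·e^(−t/τ) with ΔM₀ = 4890 − 8282.2 = −3392 Tg.
At t = 16.7 yr, e^(−t/τ) = e^(−1.895) = 0.1503, so ΔM = −509.7 Tg and M = 8282.2 − 509.7 = 7772.5 Tg.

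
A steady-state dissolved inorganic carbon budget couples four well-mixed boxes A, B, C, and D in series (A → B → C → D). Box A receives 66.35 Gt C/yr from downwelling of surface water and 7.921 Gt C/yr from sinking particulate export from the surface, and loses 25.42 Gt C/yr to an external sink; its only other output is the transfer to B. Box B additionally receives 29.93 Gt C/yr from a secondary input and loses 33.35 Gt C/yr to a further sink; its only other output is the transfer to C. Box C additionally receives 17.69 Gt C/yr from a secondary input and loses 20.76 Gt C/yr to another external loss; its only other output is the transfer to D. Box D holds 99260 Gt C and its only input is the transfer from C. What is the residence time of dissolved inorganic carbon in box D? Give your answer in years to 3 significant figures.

Box A: F(A→B) = (66.35 + 7.921) − 25.42 = 48.851 Gt C/yr.
Box B: F(B→C) = (48.851 + 29.93) − 33.35 = 45.431 Gt C/yr.
Box C: F(C→D) = (45.431 + 17.69) − 20.76 = 42.361 Gt C/yr.
Box D throughput = its input = 42.361 Gt C/yr; τ = 99260 / 42.361 = 2343 yr.

2340 yr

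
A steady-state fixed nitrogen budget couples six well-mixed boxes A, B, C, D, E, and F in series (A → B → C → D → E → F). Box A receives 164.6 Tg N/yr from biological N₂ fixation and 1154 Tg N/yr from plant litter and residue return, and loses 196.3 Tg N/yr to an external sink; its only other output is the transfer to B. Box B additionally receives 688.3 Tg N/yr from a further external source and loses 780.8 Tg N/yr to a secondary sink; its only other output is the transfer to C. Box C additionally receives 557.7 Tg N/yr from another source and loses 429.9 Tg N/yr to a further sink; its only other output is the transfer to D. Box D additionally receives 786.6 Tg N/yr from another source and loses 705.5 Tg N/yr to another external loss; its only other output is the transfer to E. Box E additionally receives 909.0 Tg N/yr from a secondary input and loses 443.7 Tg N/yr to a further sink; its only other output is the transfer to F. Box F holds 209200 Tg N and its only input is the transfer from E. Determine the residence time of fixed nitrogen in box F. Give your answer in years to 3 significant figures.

123 yr

Box A: F(A→B) = (164.6 + 1154) − 196.3 = 1122.3 Tg N/yr.
Box B: F(B→C) = (1122.3 + 688.3) − 780.8 = 1029.8 Tg N/yr.
Box C: F(C→D) = (1029.8 + 557.7) − 429.9 = 1157.6 Tg N/yr.
Box D: F(D→E) = (1157.6 + 786.6) − 705.5 = 1238.7 Tg N/yr.
Box E: F(E→F) = (1238.7 + 909.0) − 443.7 = 1704.0 Tg N/yr.
Box F throughput = its input = 1704.0 Tg N/yr; τ = 209200 / 1704.0 = 122.8 yr.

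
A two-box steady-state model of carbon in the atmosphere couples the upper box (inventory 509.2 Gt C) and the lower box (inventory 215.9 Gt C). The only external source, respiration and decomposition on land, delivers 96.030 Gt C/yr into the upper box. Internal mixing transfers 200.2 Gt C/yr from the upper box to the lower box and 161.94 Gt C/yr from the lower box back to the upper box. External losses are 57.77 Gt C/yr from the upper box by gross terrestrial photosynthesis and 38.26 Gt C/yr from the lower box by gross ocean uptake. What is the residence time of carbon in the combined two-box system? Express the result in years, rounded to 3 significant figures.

7.55 yr

Treat the two boxes together as one reservoir: the mixing fluxes between them are internal recycling, so τ = ΣM / Σ(external losses).
M_total = 509.2 + 215.9 = 725.10 Gt C.
ΣF_external_out = 57.77 + 38.26 = 96.030 Gt C/yr.
τ = M_total / ΣF_ext = 725.10 / 96.030 = 7.551 yr.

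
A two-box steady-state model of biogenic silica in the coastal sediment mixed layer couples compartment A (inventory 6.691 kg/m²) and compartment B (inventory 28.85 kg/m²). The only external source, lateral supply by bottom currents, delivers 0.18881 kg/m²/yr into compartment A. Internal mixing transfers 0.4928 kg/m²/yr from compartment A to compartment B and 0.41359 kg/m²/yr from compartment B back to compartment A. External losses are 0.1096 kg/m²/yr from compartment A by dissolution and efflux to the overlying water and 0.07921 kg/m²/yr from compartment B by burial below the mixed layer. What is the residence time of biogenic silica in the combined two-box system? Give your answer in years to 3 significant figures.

188 yr

For the system as a whole, the A↔B exchange is internal and contributes nothing to the throughput; only the external sinks remove mass.
M_total = 6.691 + 28.85 = 35.541 kg/m².
ΣF_external_out = 0.1096 + 0.07921 = 0.18881 kg/m²/yr.
τ = M_total / ΣF_ext = 35.541 / 0.18881 = 188.2 yr.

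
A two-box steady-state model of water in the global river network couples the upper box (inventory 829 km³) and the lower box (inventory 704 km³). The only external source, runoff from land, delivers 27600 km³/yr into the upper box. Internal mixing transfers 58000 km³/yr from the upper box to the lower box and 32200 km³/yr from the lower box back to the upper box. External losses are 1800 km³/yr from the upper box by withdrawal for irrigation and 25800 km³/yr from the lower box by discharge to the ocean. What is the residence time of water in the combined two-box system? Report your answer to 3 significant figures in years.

For the system as a whole, the A↔B exchange is internal and contributes nothing to the throughput; only the external sinks remove mass.
M_total = 829 + 704 = 1533.0 km³.
ΣF_external_out = 1800 + 25800 = 27600 km³/yr.
τ = M_total / ΣF_ext = 1533.0 / 27600 = 0.05554 yr.

0.0555 yr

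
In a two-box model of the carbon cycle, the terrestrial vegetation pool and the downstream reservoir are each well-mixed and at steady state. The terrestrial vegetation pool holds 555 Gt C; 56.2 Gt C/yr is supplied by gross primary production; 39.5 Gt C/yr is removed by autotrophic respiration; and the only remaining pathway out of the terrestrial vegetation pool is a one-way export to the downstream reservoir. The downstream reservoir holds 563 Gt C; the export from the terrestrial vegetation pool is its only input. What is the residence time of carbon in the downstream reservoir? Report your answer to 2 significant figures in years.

34 yr

Balance the terrestrial vegetation pool: ΣF_in = 56.200 Gt C/yr.
Export to the downstream reservoir = ΣF_in − (39.5) = 16.700 Gt C/yr.
At steady state the output of the downstream reservoir equals its input, 16.700 Gt C/yr.
τ = M / F = 563 / 16.700 = 33.71 yr.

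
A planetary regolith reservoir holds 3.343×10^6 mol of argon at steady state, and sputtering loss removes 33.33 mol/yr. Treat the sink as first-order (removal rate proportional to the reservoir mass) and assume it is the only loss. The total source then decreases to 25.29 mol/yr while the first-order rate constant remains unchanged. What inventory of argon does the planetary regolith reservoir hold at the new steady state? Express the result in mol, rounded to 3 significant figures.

2.54×10^6 mol

Rate constant k = F/M = 33.33 / 3.343×10^6 = 9.970×10^-6 yr⁻¹.
At the new steady state, source = k·M_new ⇒ M_new = 25.29 / 9.970×10^-6 = 2.537×10^6 mol.
(Equivalently M_new = M × F_new/F_old = 3.343×10^6 × 25.29/33.33.)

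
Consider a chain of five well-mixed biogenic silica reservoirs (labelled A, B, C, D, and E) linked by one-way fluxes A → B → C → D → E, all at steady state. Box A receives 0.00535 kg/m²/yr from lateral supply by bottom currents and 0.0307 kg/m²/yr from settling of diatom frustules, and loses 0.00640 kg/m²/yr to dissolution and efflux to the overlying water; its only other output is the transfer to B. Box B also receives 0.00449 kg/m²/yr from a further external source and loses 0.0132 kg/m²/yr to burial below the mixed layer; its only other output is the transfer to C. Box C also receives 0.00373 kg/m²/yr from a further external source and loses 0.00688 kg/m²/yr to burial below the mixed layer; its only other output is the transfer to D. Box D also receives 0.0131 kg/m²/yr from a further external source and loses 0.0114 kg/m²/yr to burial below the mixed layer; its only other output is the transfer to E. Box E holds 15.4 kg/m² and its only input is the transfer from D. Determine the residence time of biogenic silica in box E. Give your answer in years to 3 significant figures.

790 yr

Box A: F(A→B) = (0.00535 + 0.0307) − 0.00640 = 0.029650 kg/m²/yr.
Box B: F(B→C) = (0.029650 + 0.00449) − 0.0132 = 0.020940 kg/m²/yr.
Box C: F(C→D) = (0.020940 + 0.00373) − 0.00688 = 0.017790 kg/m²/yr.
Box D: F(D→E) = (0.017790 + 0.0131) − 0.0114 = 0.019490 kg/m²/yr.
Box E throughput = its input = 0.019490 kg/m²/yr; τ = 15.4 / 0.019490 = 790.1 yr.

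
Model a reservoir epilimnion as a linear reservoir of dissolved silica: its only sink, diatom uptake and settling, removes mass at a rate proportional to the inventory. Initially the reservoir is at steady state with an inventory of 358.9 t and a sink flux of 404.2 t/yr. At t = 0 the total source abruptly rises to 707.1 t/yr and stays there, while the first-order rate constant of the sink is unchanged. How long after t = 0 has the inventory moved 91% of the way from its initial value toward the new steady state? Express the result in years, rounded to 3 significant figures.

τ = M₀/F₀ = 358.9/404.2 = 0.8879 yr.
The remaining gap fraction is e^(−t/τ); 91% covered ⇒ e^(−t/τ) = 0.0900.
t = −τ ln(0.0900) = 0.8879 × 2.408 = 2.138 yr.

2.14 yr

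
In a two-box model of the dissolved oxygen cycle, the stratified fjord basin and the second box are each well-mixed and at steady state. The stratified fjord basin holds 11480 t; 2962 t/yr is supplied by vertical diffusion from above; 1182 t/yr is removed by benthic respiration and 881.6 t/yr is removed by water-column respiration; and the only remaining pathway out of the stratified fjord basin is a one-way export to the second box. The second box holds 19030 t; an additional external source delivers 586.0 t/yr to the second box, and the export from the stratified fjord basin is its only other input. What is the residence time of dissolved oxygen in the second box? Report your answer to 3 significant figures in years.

Balance the stratified fjord basin: ΣF_in = 2962.0 t/yr.
Export to the second box = ΣF_in − (1182 + 881.6) = 898.40 t/yr.
Total input to the second box = 898.40 + 586.0 = 1484.4 t/yr; at steady state this equals its total output.
τ = M / F = 19030 / 1484.4 = 12.82 yr.

12.8 yr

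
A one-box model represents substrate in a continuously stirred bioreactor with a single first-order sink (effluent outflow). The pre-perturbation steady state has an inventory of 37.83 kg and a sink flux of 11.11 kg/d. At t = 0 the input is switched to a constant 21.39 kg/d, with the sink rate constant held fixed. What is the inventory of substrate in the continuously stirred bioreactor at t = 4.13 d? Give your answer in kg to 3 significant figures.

The sink rate constant is k = F₀/M₀ = 11.11/37.83 = 0.2937 d⁻¹.
Solving dM/dt = F₁ − kM with M(0) = M₀ gives M(t) = F₁/k + (M₀ − F₁/k)·e^(−kt).
F₁/k = 21.39/0.2937 = 72.834 kg; kt = 0.2937 × 4.13 = 1.213, e^(−kt) = 0.2973.
M(4.13) = 72.834 + (37.83 − 72.834) × 0.2973 = 72.834 − 10.41 = 62.426 kg.

62.4 kg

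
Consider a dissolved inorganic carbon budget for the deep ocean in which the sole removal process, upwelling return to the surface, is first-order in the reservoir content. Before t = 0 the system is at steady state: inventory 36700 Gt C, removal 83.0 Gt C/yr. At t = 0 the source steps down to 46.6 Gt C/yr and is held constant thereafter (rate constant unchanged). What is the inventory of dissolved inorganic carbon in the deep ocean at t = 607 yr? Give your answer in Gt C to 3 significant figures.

24700 Gt C

τ = M₀/F₀ = 36700/83.0 = 442.2 yr; rate constant k = 1/τ.
New steady state M_∞ = F₁/k = F₁·τ = 46.6 × 442.2 = 20605 Gt C.
M(t) = M_∞ + (M₀ − M_∞)·e^(−t/τ); t/τ = 607/442.2 = 1.373, so e^(−t/τ) = 0.2534.
M(t) = 20605 + 16090 × 0.2534 = 24684 Gt C.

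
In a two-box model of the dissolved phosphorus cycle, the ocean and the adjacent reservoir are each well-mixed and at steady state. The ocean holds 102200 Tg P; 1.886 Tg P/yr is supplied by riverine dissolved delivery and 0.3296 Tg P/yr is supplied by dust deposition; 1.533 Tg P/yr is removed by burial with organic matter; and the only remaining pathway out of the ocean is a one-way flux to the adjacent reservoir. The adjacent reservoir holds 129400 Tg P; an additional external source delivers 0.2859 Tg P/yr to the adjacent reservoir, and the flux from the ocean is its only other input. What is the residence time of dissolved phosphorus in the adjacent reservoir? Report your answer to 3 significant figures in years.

134000 yr

Balance the ocean: ΣF_in = 1.886 + 0.3296 = 2.2156 Tg P/yr.
Flux to the adjacent reservoir = ΣF_in − (1.533) = 0.68260 Tg P/yr.
Total input to the adjacent reservoir = 0.68260 + 0.2859 = 0.96850 Tg P/yr; at steady state this equals its total output.
τ = M / F = 129400 / 0.96850 = 133600 yr.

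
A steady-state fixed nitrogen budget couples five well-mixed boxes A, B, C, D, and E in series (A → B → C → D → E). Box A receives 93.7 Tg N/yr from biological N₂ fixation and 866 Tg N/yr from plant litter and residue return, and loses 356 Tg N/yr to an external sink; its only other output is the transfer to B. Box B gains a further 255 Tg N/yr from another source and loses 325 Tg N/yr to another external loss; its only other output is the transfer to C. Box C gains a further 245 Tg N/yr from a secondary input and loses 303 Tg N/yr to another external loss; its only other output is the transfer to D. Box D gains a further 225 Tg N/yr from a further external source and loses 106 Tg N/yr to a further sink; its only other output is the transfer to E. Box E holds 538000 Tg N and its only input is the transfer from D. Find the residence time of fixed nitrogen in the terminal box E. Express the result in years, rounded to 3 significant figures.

905 yr

Box A: F(A→B) = (93.7 + 866) − 356 = 603.70 Tg N/yr.
Box B: F(B→C) = (603.70 + 255) − 325 = 533.70 Tg N/yr.
Box C: F(C→D) = (533.70 + 245) − 303 = 475.70 Tg N/yr.
Box D: F(D→E) = (475.70 + 225) − 106 = 594.70 Tg N/yr.
Box E throughput = its input = 594.70 Tg N/yr; τ = 538000 / 594.70 = 904.7 yr.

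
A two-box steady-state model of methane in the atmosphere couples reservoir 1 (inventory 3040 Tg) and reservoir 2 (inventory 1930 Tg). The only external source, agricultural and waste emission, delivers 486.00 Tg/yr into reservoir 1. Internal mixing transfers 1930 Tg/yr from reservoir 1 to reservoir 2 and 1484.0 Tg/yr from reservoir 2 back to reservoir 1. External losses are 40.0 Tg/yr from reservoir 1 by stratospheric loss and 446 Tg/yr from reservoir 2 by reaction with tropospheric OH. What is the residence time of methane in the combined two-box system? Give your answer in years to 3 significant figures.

10.2 yr

Treat the two boxes together as one reservoir: the mixing fluxes between them are internal recycling, so τ = ΣM / Σ(external losses).
M_total = 3040 + 1930 = 4970.0 Tg.
ΣF_external_out = 40.0 + 446 = 486.00 Tg/yr.
τ = M_total / ΣF_ext = 4970.0 / 486.00 = 10.23 yr.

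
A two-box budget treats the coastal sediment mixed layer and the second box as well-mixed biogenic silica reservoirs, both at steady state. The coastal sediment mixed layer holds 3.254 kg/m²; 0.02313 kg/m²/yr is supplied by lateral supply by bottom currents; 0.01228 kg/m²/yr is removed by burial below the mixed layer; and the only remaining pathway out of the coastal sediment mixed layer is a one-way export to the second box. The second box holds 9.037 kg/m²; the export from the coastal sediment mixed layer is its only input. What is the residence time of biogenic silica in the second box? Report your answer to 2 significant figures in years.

830 yr

Balance the coastal sediment mixed layer: ΣF_in = 0.023130 kg/m²/yr.
Export to the second box = ΣF_in − (0.01228) = 0.010850 kg/m²/yr.
At steady state the output of the second box equals its input, 0.010850 kg/m²/yr.
τ = M / F = 9.037 / 0.010850 = 832.9 yr.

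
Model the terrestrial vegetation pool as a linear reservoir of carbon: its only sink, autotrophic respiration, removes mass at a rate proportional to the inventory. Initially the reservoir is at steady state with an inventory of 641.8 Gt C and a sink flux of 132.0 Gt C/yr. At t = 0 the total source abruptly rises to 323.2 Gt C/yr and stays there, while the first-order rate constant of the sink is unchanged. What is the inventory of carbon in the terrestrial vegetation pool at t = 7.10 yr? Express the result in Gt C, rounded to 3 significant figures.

1360 Gt C

τ = M₀/F₀ = 641.8/132.0 = 4.862 yr; rate constant k = 1/τ.
New steady state M_∞ = F₁/k = F₁·τ = 323.2 × 4.862 = 1571.4 Gt C.
M(t) = M_∞ + (M₀ − M_∞)·e^(−t/τ); t/τ = 7.10/4.862 = 1.460, so e^(−t/τ) = 0.2322.
M(t) = 1571.4 − 929.6 × 0.2322 = 1355.6 Gt C.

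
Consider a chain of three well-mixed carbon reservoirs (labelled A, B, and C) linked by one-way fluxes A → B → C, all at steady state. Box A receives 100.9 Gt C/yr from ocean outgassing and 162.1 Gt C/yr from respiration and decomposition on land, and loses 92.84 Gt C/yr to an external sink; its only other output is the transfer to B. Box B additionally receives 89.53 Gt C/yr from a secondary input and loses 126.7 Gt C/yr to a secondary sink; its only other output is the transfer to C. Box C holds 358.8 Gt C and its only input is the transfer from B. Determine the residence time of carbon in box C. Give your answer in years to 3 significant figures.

Box A: F(A→B) = (100.9 + 162.1) − 92.84 = 170.16 Gt C/yr.
Box B: F(B→C) = (170.16 + 89.53) − 126.7 = 132.99 Gt C/yr.
Box C throughput = its input = 132.99 Gt C/yr; τ = 358.8 / 132.99 = 2.698 yr.

2.70 yr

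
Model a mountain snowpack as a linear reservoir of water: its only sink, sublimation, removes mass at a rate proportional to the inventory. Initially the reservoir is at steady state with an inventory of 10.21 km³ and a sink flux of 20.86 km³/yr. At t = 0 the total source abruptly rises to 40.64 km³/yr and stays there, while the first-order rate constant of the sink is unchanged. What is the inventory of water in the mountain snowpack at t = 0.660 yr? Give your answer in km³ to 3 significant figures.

17.4 km³

The sink rate constant is k = F₀/M₀ = 20.86/10.21 = 2.043 yr⁻¹.
Solving dM/dt = F₁ − kM with M(0) = M₀ gives M(t) = F₁/k + (M₀ − F₁/k)·e^(−kt).
F₁/k = 40.64/2.043 = 19.891 km³; kt = 2.043 × 0.660 = 1.348, e^(−kt) = 0.2596.
M(0.660) = 19.891 + (10.21 − 19.891) × 0.2596 = 19.891 − 2.514 = 17.378 km³.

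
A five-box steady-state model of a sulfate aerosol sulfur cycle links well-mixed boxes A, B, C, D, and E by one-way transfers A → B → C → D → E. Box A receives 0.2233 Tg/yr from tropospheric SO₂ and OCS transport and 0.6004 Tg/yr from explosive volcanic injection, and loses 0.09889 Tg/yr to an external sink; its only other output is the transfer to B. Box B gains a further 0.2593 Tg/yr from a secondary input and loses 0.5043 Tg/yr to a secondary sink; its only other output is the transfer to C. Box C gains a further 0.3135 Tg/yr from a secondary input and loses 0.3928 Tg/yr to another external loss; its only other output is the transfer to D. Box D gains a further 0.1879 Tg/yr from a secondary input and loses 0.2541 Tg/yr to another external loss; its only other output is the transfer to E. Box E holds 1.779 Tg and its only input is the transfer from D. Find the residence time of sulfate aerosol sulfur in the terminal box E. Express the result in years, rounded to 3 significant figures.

5.32 yr

Box A: F(A→B) = (0.2233 + 0.6004) − 0.09889 = 0.72481 Tg/yr.
Box B: F(B→C) = (0.72481 + 0.2593) − 0.5043 = 0.47981 Tg/yr.
Box C: F(C→D) = (0.47981 + 0.3135) − 0.3928 = 0.40051 Tg/yr.
Box D: F(D→E) = (0.40051 + 0.1879) − 0.2541 = 0.33431 Tg/yr.
Box E throughput = its input = 0.33431 Tg/yr; τ = 1.779 / 0.33431 = 5.321 yr.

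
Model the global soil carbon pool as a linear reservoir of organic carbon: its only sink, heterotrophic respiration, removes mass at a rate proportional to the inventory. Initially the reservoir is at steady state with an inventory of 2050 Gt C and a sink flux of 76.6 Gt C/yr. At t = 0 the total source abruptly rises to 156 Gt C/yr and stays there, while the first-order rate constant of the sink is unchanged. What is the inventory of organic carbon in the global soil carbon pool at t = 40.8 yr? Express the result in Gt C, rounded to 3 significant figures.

3710 Gt C

The sink rate constant is k = F₀/M₀ = 76.6/2050 = 0.03737 yr⁻¹.
Solving dM/dt = F₁ − kM with M(0) = M₀ gives M(t) = F₁/k + (M₀ − F₁/k)·e^(−kt).
F₁/k = 156/0.03737 = 4174.9 Gt C; kt = 0.03737 × 40.8 = 1.525, e^(−kt) = 0.2177.
M(40.8) = 4174.9 + (2050 − 4174.9) × 0.2177 = 4174.9 − 462.6 = 3712.3 Gt C.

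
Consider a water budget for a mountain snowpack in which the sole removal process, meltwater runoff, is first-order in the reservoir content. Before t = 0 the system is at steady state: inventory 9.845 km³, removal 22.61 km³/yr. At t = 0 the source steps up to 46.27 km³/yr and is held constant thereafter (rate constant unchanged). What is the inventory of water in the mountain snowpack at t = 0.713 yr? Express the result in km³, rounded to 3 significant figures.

τ = M₀/F₀ = 9.845/22.61 = 0.4354 yr; rate constant k = 1/τ.
New steady state M_∞ = F₁/k = F₁·τ = 46.27 × 0.4354 = 20.147 km³.
M(t) = M_∞ + (M₀ − M_∞)·e^(−t/τ); t/τ = 0.713/0.4354 = 1.637, so e^(−t/τ) = 0.1945.
M(t) = 20.147 − 10.30 × 0.1945 = 18.144 km³.

18.1 km³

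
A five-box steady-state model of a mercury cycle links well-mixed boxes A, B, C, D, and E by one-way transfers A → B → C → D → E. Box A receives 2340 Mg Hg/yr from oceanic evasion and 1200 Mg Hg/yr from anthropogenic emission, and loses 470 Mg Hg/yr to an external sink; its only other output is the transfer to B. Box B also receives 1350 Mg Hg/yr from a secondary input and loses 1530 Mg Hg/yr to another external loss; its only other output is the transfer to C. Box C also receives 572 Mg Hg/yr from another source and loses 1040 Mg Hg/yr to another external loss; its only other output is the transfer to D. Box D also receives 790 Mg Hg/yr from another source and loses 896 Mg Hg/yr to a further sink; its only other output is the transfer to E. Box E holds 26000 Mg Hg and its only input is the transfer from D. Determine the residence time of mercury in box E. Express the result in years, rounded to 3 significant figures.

11.2 yr

Box A: F(A→B) = (2340 + 1200) − 470 = 3070.0 Mg Hg/yr.
Box B: F(B→C) = (3070.0 + 1350) − 1530 = 2890.0 Mg Hg/yr.
Box C: F(C→D) = (2890.0 + 572) − 1040 = 2422.0 Mg Hg/yr.
Box D: F(D→E) = (2422.0 + 790) − 896 = 2316.0 Mg Hg/yr.
Box E throughput = its input = 2316.0 Mg Hg/yr; τ = 26000 / 2316.0 = 11.23 yr.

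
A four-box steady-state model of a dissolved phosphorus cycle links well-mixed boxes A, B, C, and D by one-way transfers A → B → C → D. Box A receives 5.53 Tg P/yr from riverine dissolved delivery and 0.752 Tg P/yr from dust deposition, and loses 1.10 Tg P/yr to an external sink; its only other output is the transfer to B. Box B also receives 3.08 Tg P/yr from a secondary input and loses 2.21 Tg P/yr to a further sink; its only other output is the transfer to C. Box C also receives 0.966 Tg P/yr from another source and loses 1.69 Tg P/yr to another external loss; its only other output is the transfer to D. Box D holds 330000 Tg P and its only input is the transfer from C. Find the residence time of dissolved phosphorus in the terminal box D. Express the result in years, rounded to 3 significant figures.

Box A: F(A→B) = (5.53 + 0.752) − 1.10 = 5.1820 Tg P/yr.
Box B: F(B→C) = (5.1820 + 3.08) − 2.21 = 6.0520 Tg P/yr.
Box C: F(C→D) = (6.0520 + 0.966) − 1.69 = 5.3280 Tg P/yr.
Box D throughput = its input = 5.3280 Tg P/yr; τ = 330000 / 5.3280 = 61940 yr.

61900 yr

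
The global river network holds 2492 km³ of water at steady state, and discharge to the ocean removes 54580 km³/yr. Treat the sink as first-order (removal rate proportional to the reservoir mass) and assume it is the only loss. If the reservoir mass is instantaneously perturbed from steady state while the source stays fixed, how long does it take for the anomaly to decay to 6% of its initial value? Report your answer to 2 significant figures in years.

0.13 yr

For a linear reservoir the anomaly decays as exp(−t/τ) with τ = M/F = 2492/54580 = 0.04566 yr.
exp(−t/τ) = 0.06 ⇒ t = −τ ln(0.06) = 0.04566 × 2.813 = 0.1285 yr.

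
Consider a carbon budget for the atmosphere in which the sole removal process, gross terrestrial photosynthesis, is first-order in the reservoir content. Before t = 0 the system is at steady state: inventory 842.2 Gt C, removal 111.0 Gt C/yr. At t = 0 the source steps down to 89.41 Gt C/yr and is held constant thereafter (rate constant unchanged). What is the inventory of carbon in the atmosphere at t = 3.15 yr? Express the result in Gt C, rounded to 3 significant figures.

The sink rate constant is k = F₀/M₀ = 111.0/842.2 = 0.1318 yr⁻¹.
Solving dM/dt = F₁ − kM with M(0) = M₀ gives M(t) = F₁/k + (M₀ − F₁/k)·e^(−kt).
F₁/k = 89.41/0.1318 = 678.39 Gt C; kt = 0.1318 × 3.15 = 0.4152, e^(−kt) = 0.6602.
M(3.15) = 678.39 + (842.2 − 678.39) × 0.6602 = 678.39 + 108.2 = 786.54 Gt C.

787 Gt C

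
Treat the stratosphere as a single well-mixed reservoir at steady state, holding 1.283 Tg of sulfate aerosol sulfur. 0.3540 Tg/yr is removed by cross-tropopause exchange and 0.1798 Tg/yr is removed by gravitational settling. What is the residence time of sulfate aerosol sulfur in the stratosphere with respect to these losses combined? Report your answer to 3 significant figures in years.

Total removal = 0.3540 + 0.1798 = 0.53380 Tg/yr.
τ = M / ΣF_out = 1.283 / 0.53380 = 2.404 yr.

2.40 yr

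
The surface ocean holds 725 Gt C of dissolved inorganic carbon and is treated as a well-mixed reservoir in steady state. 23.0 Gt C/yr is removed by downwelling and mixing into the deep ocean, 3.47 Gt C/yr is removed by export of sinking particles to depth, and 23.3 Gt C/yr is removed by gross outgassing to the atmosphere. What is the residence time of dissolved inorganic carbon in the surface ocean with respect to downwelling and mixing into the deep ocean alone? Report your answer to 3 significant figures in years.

Residence time with respect to a single sink: τ = M / F_sink.
τ = 725 / 23.0 = 31.52 yr.

31.5 yr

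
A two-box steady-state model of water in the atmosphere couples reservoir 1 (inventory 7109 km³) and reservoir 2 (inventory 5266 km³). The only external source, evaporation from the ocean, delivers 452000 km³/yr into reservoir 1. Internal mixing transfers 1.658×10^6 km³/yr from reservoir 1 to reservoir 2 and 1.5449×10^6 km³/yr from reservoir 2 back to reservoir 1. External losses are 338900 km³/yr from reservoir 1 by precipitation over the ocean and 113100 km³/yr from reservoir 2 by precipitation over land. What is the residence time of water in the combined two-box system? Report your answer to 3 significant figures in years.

Treat the two boxes together as one reservoir: the mixing fluxes between them are internal recycling, so τ = ΣM / Σ(external losses).
M_total = 7109 + 5266 = 12375 km³.
ΣF_external_out = 338900 + 113100 = 452000 km³/yr.
τ = M_total / ΣF_ext = 12375 / 452000 = 0.02738 yr.

0.0274 yr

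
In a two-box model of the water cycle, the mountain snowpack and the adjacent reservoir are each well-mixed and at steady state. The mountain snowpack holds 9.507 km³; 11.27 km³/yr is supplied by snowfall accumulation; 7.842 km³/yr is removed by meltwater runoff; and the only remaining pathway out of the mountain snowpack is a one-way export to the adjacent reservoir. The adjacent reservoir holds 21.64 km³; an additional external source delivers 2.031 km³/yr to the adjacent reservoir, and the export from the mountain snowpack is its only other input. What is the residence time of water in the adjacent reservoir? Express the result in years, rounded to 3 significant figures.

Balance the mountain snowpack: ΣF_in = 11.270 km³/yr.
Export to the adjacent reservoir = ΣF_in − (7.842) = 3.4280 km³/yr.
Total input to the adjacent reservoir = 3.4280 + 2.031 = 5.4590 km³/yr; at steady state this equals its total output.
τ = M / F = 21.64 / 5.4590 = 3.964 yr.

3.96 yr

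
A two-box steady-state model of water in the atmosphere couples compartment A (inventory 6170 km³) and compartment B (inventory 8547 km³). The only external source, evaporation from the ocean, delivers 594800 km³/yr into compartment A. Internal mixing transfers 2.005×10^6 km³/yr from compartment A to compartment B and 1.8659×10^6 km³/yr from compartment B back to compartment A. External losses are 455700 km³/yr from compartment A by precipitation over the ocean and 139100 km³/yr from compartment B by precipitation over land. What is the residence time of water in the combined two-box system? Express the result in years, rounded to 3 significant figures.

For the system as a whole, the A↔B exchange is internal and contributes nothing to the throughput; only the external sinks remove mass.
M_total = 6170 + 8547 = 14717 km³.
ΣF_external_out = 455700 + 139100 = 594800 km³/yr.
τ = M_total / ΣF_ext = 14717 / 594800 = 0.02474 yr.

0.0247 yr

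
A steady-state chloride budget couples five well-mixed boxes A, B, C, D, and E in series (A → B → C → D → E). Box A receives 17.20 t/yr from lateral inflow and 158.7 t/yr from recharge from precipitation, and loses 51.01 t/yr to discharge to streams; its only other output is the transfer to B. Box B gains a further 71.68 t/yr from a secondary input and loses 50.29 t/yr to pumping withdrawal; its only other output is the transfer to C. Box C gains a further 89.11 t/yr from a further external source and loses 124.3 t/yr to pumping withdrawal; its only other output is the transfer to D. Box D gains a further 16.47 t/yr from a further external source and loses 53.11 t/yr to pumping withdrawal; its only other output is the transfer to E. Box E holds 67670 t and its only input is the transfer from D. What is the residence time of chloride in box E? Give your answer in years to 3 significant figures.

909 yr

Box A: F(A→B) = (17.20 + 158.7) − 51.01 = 124.89 t/yr.
Box B: F(B→C) = (124.89 + 71.68) − 50.29 = 146.28 t/yr.
Box C: F(C→D) = (146.28 + 89.11) − 124.3 = 111.09 t/yr.
Box D: F(D→E) = (111.09 + 16.47) − 53.11 = 74.450 t/yr.
Box E throughput = its input = 74.450 t/yr; τ = 67670 / 74.450 = 908.9 yr.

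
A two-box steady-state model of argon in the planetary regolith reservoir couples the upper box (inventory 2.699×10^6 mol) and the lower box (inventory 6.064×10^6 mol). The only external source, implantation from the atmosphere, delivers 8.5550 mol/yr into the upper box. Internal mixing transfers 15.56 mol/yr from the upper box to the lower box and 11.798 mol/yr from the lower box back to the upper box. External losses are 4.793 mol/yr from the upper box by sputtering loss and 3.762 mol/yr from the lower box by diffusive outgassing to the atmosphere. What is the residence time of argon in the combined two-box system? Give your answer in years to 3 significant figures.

1.02×10^6 yr

Treat the two boxes together as one reservoir: the mixing fluxes between them are internal recycling, so τ = ΣM / Σ(external losses).
M_total = 2.699×10^6 + 6.064×10^6 = 8.7630×10^6 mol.
ΣF_external_out = 4.793 + 3.762 = 8.5550 mol/yr.
τ = M_total / ΣF_ext = 8.7630×10^6 / 8.5550 = 1.024×10^6 yr.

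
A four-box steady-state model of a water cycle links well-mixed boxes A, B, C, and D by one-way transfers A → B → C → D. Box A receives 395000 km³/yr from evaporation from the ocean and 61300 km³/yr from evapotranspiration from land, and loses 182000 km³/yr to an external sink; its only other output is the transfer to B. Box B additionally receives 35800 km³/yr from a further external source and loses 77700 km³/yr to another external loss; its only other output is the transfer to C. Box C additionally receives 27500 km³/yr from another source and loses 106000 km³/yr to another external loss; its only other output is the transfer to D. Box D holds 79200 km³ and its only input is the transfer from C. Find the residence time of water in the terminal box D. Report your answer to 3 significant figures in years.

0.515 yr

Box A: F(A→B) = (395000 + 61300) − 182000 = 274300 km³/yr.
Box B: F(B→C) = (274300 + 35800) − 77700 = 232400 km³/yr.
Box C: F(C→D) = (232400 + 27500) − 106000 = 153900 km³/yr.
Box D throughput = its input = 153900 km³/yr; τ = 79200 / 153900 = 0.5146 yr.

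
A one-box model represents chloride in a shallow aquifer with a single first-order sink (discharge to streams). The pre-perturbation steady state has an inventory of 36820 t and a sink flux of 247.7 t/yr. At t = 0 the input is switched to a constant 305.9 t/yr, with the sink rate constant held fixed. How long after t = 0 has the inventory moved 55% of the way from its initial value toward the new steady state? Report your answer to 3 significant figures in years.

119 yr

τ = M₀/F₀ = 36820/247.7 = 148.6 yr.
The remaining gap fraction is e^(−t/τ); 55% covered ⇒ e^(−t/τ) = 0.450.
t = −τ ln(0.450) = 148.6 × 0.7985 = 118.7 yr.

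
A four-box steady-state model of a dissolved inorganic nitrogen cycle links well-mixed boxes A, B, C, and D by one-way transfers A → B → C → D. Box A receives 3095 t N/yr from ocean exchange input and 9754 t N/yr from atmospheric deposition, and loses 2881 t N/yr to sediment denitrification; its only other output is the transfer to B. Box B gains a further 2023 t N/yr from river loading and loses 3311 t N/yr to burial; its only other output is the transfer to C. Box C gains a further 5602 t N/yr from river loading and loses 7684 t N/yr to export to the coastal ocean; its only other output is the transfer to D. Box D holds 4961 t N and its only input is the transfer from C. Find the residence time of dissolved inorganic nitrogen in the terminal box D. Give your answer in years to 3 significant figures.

0.752 yr

Box A: F(A→B) = (3095 + 9754) − 2881 = 9968.0 t N/yr.
Box B: F(B→C) = (9968.0 + 2023) − 3311 = 8680.0 t N/yr.
Box C: F(C→D) = (8680.0 + 5602) − 7684 = 6598.0 t N/yr.
Box D throughput = its input = 6598.0 t N/yr; τ = 4961 / 6598.0 = 0.7519 yr.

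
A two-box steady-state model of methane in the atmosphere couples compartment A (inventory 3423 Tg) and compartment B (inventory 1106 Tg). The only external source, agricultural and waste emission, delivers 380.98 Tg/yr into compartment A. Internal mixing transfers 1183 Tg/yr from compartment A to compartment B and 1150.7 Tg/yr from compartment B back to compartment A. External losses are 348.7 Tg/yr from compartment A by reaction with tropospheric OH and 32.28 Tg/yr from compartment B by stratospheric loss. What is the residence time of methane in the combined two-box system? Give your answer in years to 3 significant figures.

11.9 yr

Residence time in the combined system uses the total inventory and the total *external* removal — internal exchanges between the two boxes cancel.
M_total = 3423 + 1106 = 4529.0 Tg.
ΣF_external_out = 348.7 + 32.28 = 380.98 Tg/yr.
τ = M_total / ΣF_ext = 4529.0 / 380.98 = 11.89 yr.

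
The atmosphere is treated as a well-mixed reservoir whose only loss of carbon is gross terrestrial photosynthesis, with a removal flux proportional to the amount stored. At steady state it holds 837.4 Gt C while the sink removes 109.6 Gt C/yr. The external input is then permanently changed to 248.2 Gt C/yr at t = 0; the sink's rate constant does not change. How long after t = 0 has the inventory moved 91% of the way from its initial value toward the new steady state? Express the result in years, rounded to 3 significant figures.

τ = M₀/F₀ = 837.4/109.6 = 7.641 yr.
The remaining gap fraction is e^(−t/τ); 91% covered ⇒ e^(−t/τ) = 0.0900.
t = −τ ln(0.0900) = 7.641 × 2.408 = 18.40 yr.

18.4 yr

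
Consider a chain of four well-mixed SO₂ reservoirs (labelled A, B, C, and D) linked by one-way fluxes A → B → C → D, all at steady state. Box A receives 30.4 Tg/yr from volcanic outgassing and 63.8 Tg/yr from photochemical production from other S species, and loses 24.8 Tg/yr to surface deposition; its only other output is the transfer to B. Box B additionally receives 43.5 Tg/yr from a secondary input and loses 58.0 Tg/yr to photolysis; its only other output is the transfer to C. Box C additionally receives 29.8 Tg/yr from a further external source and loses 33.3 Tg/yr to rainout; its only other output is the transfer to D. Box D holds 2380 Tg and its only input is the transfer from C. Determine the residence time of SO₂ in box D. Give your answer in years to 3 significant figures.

46.3 yr

Box A: F(A→B) = (30.4 + 63.8) − 24.8 = 69.400 Tg/yr.
Box B: F(B→C) = (69.400 + 43.5) − 58.0 = 54.900 Tg/yr.
Box C: F(C→D) = (54.900 + 29.8) − 33.3 = 51.400 Tg/yr.
Box D throughput = its input = 51.400 Tg/yr; τ = 2380 / 51.400 = 46.30 yr.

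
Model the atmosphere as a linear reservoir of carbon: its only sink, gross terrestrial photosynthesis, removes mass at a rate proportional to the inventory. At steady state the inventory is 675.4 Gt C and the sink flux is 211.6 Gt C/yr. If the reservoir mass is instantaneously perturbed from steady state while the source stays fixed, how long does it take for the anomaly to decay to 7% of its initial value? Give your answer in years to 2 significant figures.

For a linear reservoir the anomaly decays as exp(−t/τ) with τ = M/F = 675.4/211.6 = 3.192 yr.
exp(−t/τ) = 0.07 ⇒ t = −τ ln(0.07) = 3.192 × 2.659 = 8.488 yr.

8.5 yr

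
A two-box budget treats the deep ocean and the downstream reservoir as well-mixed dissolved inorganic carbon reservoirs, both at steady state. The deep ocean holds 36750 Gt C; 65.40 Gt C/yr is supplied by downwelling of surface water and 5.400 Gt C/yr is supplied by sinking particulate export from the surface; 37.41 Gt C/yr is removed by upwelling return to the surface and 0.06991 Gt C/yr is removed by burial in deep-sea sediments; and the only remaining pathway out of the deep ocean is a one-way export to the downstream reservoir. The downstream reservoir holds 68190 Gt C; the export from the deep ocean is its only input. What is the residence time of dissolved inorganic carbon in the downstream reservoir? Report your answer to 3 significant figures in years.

Balance the deep ocean: ΣF_in = 65.40 + 5.400 = 70.800 Gt C/yr.
Export to the downstream reservoir = ΣF_in − (37.41 + 0.06991) = 33.320 Gt C/yr.
At steady state the output of the downstream reservoir equals its input, 33.320 Gt C/yr.
τ = M / F = 68190 / 33.320 = 2047 yr.

2050 yr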